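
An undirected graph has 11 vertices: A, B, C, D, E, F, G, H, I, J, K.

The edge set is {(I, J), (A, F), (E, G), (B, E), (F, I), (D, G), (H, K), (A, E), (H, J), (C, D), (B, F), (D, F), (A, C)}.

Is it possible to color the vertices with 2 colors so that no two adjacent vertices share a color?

No

The cycle G-D-C-A-E-G has odd length 5, so it cannot be 2-colored; at least 3 colors are needed.
So 2 colors are not enough.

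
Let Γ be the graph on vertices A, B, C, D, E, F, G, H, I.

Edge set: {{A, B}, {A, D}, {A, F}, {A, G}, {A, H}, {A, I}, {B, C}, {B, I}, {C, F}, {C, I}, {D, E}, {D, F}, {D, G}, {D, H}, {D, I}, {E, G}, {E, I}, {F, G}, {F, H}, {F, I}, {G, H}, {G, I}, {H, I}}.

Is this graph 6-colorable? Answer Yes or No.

Yes

The chromatic number is 6. A, D, F, G, H, I form a clique, so at least 6 colors are needed.
6 colors suffice: A=5, B=2, C=3, D=4, E=2, F=2, G=3, H=6, I=1.
That is already a proper 6-coloring.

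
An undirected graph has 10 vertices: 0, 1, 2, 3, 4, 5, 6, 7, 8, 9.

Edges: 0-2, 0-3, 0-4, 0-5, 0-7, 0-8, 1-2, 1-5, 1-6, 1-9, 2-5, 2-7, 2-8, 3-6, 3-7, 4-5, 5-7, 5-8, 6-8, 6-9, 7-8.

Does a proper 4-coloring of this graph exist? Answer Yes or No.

0, 2, 5, 7, 8 are mutually adjacent (a clique of size 5), so at least 5 colors are needed.
So 4 colors are not enough.

No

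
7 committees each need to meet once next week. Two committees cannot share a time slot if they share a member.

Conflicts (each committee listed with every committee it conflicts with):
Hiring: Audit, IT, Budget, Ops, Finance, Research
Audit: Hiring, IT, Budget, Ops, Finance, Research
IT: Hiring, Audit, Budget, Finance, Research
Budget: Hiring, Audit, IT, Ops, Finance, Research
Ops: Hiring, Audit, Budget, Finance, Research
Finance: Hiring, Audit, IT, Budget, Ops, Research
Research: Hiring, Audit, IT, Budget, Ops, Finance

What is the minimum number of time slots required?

Hiring, Audit, Budget, Ops, Finance, Research are mutually in conflict, so at least 6 time slots are needed.
Using 6 time slots: Hiring=4, Audit=1, IT=6, Budget=3, Ops=6, Finance=2, Research=5. No two conflicting committees share a time slot.

6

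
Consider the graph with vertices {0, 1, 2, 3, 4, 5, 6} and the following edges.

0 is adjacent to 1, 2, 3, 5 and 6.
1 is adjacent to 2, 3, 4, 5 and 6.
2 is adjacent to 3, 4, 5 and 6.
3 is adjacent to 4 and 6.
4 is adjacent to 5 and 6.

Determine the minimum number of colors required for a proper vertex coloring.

1, 2, 3, 4, 6 form a clique, so at least 5 colors are needed.
A valid assignment using 5 colors: 0=c, 1=b, 2=a, 3=e, 4=c, 5=d, 6=d. Every edge joins two different colors.

5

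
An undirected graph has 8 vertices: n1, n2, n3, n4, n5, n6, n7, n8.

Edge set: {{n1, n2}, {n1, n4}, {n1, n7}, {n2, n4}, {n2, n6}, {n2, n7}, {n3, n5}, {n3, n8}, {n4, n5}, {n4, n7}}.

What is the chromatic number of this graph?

4

n1, n2, n4, n7 are pairwise adjacent (a clique of size 4), so at least 4 colors are needed.
4 colors suffice: color 1 → {n2, n5, n8}; color 2 → {n3, n4, n6}; color 3 → {n1}; color 4 → {n7}. Every edge joins two different colors.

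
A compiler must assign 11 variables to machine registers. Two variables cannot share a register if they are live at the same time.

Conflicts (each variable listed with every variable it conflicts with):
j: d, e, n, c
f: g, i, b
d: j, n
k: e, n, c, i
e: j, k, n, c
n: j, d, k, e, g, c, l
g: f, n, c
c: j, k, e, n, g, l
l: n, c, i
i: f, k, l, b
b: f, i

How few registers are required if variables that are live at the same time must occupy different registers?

k, e, n, c all conflict with each other, so at least 4 registers are needed.
Using 4 registers: j=4, f=2, d=2, k=4, e=3, n=1, g=3, c=2, l=3, i=1, b=3. Every pair that conflicts lands in different registers.

4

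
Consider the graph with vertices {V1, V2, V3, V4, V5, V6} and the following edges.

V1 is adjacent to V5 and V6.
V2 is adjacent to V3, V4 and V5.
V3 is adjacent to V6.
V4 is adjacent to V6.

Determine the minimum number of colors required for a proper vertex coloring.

3

The cycle V1-V6-V3-V2-V5-V1 has odd length 5, so it cannot be 2-colored; at least 3 colors are needed.
A valid assignment using 3 colors: V1=B, V2=R, V3=B, V4=B, V5=G, V6=R. No two adjacent vertices share a color.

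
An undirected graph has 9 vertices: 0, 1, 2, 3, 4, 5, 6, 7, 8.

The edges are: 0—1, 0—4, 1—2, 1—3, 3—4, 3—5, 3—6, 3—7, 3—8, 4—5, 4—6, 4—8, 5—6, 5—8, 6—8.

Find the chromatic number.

5

3, 4, 5, 6, 8 are mutually adjacent (a clique of size 5), so at least 5 colors are needed.
One proper 5-coloring: 0=red, 1=blue, 2=red, 3=red, 4=blue, 5=yellow, 6=green, 7=blue, 8=purple. Every edge joins two different colors.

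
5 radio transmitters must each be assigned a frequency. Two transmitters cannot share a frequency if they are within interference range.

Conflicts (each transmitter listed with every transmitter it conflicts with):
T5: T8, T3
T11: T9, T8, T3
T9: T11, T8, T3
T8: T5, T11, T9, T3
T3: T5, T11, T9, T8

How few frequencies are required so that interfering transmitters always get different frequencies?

4

T11, T9, T8, T3 all conflict with each other, so at least 4 frequencies are needed.
A valid assignment using 4 frequencies: T5=3, T11=4, T9=3, T8=2, T3=1. Each listed conflict is separated.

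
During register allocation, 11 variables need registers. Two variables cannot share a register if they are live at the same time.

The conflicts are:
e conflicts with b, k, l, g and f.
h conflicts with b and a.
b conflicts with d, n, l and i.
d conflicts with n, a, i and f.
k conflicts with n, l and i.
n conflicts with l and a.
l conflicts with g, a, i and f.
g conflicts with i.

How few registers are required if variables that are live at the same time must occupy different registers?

3

e, b, l all conflict with each other, so at least 3 registers are needed.
Using 3 registers: e=3, h=1, b=2, d=1, k=2, n=3, l=1, g=2, a=2, i=3, f=2. No two conflicting variables share a register.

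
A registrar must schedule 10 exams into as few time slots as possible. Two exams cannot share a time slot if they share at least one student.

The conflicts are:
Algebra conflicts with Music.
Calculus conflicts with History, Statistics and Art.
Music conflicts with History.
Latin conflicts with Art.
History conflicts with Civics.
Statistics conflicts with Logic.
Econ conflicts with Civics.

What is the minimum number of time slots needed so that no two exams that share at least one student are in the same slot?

2

Calculus and Art conflict, so at least 2 time slots are needed.
2 time slots suffice: time slot 1 → {Calculus, Music, Latin, Logic, Civics}; time slot 2 → {Algebra, History, Statistics, Econ, Art}. Each listed conflict is separated.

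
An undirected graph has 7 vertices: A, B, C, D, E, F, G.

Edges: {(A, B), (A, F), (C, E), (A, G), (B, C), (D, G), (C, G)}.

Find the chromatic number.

2

B and C are adjacent, so at least 2 colors are needed.
2 colors suffice: color red → {B, E, F, G}; color blue → {A, C, D}. Every edge joins two different colors.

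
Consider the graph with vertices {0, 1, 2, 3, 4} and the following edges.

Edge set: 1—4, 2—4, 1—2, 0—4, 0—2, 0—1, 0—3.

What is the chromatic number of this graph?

4

0, 1, 2, 4 form a clique, so at least 4 colors are needed.
One proper 4-coloring: 0=red, 1=blue, 2=yellow, 3=blue, 4=green. Each edge has distinct colors on its endpoints.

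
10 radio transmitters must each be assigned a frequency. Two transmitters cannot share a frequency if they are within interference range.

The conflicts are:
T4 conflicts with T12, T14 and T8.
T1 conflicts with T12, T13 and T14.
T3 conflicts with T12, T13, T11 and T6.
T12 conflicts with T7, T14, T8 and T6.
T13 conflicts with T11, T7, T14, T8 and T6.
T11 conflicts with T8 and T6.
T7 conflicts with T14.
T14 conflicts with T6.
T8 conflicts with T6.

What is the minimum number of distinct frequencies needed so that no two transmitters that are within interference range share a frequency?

T3, T13, T11, T6 all conflict with each other, so at least 4 frequencies are needed.
Using 4 frequencies: T4=3, T1=3, T3=2, T12=1, T13=1, T11=4, T7=3, T14=2, T8=2, T6=3. Each listed conflict is separated.

4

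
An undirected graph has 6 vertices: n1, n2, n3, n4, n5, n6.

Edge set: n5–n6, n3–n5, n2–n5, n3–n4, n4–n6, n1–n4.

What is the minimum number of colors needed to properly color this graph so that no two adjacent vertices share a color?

2

n1 and n4 are adjacent, so at least 2 colors are needed.
2 colors suffice: color 1 → {n4, n5}; color 2 → {n1, n2, n3, n6}. No two adjacent vertices share a color.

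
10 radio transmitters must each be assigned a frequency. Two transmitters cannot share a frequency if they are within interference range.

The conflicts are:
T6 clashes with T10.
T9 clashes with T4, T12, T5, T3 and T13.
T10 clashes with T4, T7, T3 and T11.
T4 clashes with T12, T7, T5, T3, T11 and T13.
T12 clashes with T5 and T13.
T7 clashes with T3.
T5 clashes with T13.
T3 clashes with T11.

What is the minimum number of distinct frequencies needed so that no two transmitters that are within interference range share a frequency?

5

T9, T4, T12, T5, T13 all conflict with each other, so at least 5 frequencies are needed.
Using 5 frequencies: T6=1, T9=3, T10=3, T4=1, T12=4, T7=4, T5=2, T3=2, T11=4, T13=5. Each listed conflict is separated.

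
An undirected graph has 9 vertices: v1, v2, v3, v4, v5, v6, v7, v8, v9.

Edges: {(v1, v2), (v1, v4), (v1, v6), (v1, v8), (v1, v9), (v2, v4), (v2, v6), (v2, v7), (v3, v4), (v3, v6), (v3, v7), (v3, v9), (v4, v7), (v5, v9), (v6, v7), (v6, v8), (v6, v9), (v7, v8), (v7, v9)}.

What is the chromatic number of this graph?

v3, v6, v7, v9 are mutually adjacent (a clique of size 4), so at least 4 colors are needed.
4 colors suffice: color 1 → {v1, v5, v7}; color 2 → {v4, v6}; color 3 → {v2, v8, v9}; color 4 → {v3}. Every edge joins two different colors.

4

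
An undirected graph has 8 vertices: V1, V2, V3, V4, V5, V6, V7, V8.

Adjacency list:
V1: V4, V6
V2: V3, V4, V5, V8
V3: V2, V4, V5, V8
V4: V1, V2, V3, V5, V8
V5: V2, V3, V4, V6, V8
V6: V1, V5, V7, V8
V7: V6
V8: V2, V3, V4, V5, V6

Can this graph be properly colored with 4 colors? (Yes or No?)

No

V2, V3, V4, V5, V8 are mutually adjacent (a clique of size 5), so at least 5 colors are needed.
So 4 colors are not enough.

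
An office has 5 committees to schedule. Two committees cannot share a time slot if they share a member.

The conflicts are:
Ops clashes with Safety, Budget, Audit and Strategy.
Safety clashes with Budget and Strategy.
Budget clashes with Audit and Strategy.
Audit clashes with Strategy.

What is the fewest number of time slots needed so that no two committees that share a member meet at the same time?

4

Ops, Budget, Audit, Strategy are mutually in conflict, so at least 4 time slots are needed.
Using 4 time slots: Ops=2, Safety=4, Budget=3, Audit=4, Strategy=1. Every pair that conflicts lands in different time slots.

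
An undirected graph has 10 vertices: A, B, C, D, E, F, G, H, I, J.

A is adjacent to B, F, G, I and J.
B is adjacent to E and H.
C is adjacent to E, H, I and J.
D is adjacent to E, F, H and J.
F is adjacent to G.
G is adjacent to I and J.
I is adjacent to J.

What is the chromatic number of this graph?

A, G, I, J form a clique, so at least 4 colors are needed.
4 colors suffice: color 1 → {B, F, J}; color 2 → {A, C, D}; color 3 → {E, G, H}; color 4 → {I}. Each edge has distinct colors on its endpoints.

4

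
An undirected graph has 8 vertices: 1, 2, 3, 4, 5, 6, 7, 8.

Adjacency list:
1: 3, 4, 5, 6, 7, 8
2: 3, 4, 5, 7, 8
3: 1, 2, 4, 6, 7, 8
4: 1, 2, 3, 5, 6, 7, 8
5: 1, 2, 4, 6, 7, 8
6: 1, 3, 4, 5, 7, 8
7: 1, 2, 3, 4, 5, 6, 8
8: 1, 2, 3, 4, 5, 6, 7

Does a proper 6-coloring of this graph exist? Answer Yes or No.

The chromatic number is 6. 1, 3, 4, 6, 7, 8 are pairwise adjacent (a clique of size 6), so at least 6 colors are needed.
6 colors suffice: color a → {7}; color b → {4}; color c → {8}; color d → {2, 6}; color e → {3, 5}; color f → {1}.
That is already a proper 6-coloring.

Yes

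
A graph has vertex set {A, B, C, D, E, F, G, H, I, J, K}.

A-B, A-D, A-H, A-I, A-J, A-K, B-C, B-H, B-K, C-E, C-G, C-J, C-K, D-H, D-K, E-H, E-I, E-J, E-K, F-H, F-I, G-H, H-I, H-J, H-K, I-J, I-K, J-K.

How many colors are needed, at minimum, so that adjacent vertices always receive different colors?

5

E, H, I, J, K form a clique, so at least 5 colors are needed.
5 colors suffice: color red → {C, H}; color blue → {F, G, K}; color green → {B, D, J}; color yellow → {A, E}; color purple → {I}. No two adjacent vertices share a color.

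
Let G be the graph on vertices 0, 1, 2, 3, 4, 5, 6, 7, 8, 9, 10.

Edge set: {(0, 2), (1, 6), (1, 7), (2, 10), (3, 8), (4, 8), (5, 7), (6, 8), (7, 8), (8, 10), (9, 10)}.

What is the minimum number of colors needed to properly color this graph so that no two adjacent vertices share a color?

4 and 8 are adjacent, so at least 2 colors are needed.
2 colors suffice: 0=b, 1=a, 2=a, 3=b, 4=b, 5=a, 6=b, 7=b, 8=a, 9=a, 10=b. No two adjacent vertices share a color.

2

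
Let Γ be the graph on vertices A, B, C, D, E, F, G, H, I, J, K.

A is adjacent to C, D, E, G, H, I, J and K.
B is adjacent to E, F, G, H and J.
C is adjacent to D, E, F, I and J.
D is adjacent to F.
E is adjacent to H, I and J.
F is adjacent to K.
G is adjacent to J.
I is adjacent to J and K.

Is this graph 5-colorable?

Yes

The chromatic number is 5. A, C, E, I, J are mutually adjacent (a clique of size 5), so at least 5 colors are needed.
5 colors suffice: A=1, B=1, C=3, D=4, E=2, F=2, G=2, H=3, I=5, J=4, K=3.
That is already a proper 5-coloring.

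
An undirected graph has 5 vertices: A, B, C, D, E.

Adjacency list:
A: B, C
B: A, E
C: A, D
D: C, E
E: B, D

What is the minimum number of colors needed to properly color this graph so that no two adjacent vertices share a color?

3

The cycle C-A-B-E-D-C has odd length 5, so it cannot be 2-colored; at least 3 colors are needed.
A valid assignment using 3 colors: A=2, B=1, C=1, D=2, E=3. Each edge has distinct colors on its endpoints.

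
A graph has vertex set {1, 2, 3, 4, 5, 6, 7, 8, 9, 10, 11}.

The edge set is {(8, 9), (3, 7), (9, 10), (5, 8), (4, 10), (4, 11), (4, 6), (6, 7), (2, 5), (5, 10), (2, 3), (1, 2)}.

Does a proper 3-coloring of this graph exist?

Yes

The chromatic number is 3. The cycle 6-4-10-5-2-3-7-6 has odd length 7, so it cannot be 2-colored; at least 3 colors are needed.
One proper 3-coloring: 1=b, 2=a, 3=b, 4=b, 5=b, 6=c, 7=a, 8=a, 9=b, 10=a, 11=a.
That is already a proper 3-coloring.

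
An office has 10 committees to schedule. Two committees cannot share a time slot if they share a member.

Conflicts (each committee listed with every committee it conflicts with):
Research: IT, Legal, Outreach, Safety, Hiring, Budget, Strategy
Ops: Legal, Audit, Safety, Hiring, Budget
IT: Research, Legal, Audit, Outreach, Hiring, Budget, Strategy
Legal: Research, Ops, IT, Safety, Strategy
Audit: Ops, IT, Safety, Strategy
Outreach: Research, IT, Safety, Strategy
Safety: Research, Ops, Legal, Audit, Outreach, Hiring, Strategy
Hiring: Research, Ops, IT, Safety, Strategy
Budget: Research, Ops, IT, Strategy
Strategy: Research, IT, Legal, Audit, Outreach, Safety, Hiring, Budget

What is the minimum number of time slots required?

4

Research, Outreach, Safety, Strategy all conflict with each other, so at least 4 time slots are needed.
A valid assignment using 4 time slots: Research=2, Ops=1, IT=3, Legal=4, Audit=2, Outreach=4, Safety=3, Hiring=4, Budget=4, Strategy=1. No two conflicting committees share a time slot.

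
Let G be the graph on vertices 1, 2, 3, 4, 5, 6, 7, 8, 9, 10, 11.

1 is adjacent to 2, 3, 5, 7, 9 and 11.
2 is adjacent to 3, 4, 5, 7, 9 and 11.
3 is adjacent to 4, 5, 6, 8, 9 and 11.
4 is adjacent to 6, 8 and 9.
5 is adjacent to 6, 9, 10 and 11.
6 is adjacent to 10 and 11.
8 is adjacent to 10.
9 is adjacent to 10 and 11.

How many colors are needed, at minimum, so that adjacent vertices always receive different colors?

6

1, 2, 3, 5, 9, 11 form a clique, so at least 6 colors are needed.
A valid assignment using 6 colors: 1=purple, 2=green, 3=red, 4=blue, 5=blue, 6=green, 7=red, 8=green, 9=yellow, 10=red, 11=orange. Each edge has distinct colors on its endpoints.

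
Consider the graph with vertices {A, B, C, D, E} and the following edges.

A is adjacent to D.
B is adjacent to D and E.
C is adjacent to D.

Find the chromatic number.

A and D are adjacent, so at least 2 colors are needed.
2 colors suffice: color red → {D, E}; color blue → {A, B, C}. Every edge joins two different colors.

2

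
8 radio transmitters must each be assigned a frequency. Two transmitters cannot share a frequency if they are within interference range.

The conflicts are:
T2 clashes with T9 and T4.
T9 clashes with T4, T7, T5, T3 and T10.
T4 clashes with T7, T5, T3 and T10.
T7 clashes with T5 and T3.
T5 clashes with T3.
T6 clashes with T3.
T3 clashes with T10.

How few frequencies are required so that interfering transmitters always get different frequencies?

5

T9, T4, T7, T5, T3 all conflict with each other, so at least 5 frequencies are needed.
5 frequencies suffice: T2=3, T9=1, T4=2, T7=5, T5=4, T6=1, T3=3, T10=4. No two conflicting transmitters share a frequency.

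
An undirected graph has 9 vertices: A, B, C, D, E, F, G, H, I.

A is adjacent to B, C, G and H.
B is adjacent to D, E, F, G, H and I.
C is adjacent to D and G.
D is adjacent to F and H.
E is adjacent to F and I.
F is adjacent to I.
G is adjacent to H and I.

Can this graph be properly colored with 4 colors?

Yes

The chromatic number is 4. A, B, G, H form a clique, so at least 4 colors are needed.
4 colors suffice: color red → {B, C}; color blue → {F, G}; color green → {A, D, I}; color yellow → {E, H}.
That is already a proper 4-coloring.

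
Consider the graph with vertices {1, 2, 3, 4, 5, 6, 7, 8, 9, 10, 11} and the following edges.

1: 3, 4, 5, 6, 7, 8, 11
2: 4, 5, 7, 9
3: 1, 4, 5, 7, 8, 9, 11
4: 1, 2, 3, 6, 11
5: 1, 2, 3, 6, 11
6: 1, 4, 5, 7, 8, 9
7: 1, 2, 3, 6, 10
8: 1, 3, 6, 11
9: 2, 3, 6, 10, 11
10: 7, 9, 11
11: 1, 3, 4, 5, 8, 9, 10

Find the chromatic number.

1, 3, 5, 11 are pairwise adjacent (a clique of size 4), so at least 4 colors are needed.
4 colors suffice: color a → {2, 3, 6, 10}; color b → {7, 11}; color c → {1, 9}; color d → {4, 5, 8}. Each edge has distinct colors on its endpoints.

4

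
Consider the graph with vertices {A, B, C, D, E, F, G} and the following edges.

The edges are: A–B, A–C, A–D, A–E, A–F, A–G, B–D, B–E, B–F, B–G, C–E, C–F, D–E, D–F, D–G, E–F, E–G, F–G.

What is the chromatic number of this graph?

6

A, B, D, E, F, G form a clique, so at least 6 colors are needed.
6 colors suffice: color 1 → {A}; color 2 → {E}; color 3 → {F}; color 4 → {B, C}; color 5 → {G}; color 6 → {D}. Each edge has distinct colors on its endpoints.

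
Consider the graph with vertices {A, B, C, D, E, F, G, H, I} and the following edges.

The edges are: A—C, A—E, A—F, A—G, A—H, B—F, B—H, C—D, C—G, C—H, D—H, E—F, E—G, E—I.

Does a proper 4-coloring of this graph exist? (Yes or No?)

Yes

The chromatic number is 3. A, E, F are mutually adjacent, so at least 3 colors are needed.
3 colors suffice: color 1 → {A, B, D, I}; color 2 → {C, E}; color 3 → {F, G, H}.
Since 4 ≥ 3, a proper 4-coloring certainly exists.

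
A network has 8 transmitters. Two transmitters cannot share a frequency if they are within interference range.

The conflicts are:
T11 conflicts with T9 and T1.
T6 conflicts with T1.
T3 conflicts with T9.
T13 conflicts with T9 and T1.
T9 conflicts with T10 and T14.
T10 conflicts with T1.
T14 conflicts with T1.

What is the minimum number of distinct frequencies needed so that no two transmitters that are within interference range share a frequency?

2

T9 and T14 conflict, so at least 2 frequencies are needed.
A valid assignment using 2 frequencies: T11=2, T6=2, T3=2, T13=2, T9=1, T10=2, T14=2, T1=1. Each listed conflict is separated.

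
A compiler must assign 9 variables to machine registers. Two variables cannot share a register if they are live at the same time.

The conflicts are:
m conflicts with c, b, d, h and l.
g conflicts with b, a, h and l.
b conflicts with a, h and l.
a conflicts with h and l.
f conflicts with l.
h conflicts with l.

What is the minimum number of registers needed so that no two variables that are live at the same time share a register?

g, b, a, h, l all conflict with each other, so at least 5 registers are needed.
Using 5 registers: m=3, g=5, c=1, b=4, d=1, a=3, f=2, h=2, l=1. No two conflicting variables share a register.

5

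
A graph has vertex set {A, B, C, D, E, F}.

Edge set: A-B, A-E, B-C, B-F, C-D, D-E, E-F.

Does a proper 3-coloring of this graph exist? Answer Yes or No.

Yes

The chromatic number is 3. The cycle B-F-E-D-C-B has odd length 5, so it cannot be 2-colored; at least 3 colors are needed.
One proper 3-coloring: A=2, B=1, C=3, D=2, E=1, F=2.
That is already a proper 3-coloring.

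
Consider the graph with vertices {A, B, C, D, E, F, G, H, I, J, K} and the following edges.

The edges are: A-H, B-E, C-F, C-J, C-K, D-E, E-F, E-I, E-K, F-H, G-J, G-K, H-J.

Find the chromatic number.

F and H are adjacent, so at least 2 colors are needed.
One proper 2-coloring: A=blue, B=blue, C=red, D=blue, E=red, F=blue, G=red, H=red, I=blue, J=blue, K=blue. Each edge has distinct colors on its endpoints.

2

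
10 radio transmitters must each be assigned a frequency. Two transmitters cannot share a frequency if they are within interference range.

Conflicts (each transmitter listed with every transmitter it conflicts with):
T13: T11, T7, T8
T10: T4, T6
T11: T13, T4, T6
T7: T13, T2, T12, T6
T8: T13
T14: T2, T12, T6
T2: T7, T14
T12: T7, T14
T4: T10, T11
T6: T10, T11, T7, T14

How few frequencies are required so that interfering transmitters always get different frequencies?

T11 and T4 conflict, so at least 2 frequencies are needed.
2 frequencies suffice: frequency 1 → {T13, T2, T12, T4, T6}; frequency 2 → {T10, T11, T7, T8, T14}. Every pair that conflicts lands in different frequencies.

2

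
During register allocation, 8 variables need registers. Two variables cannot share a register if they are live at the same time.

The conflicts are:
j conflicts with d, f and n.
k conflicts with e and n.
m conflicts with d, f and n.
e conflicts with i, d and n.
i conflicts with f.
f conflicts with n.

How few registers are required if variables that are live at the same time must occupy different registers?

m, f, n are mutually in conflict, so at least 3 registers are needed.
A valid assignment using 3 registers: j=3, k=3, m=3, e=2, i=1, d=1, f=2, n=1. No two conflicting variables share a register.

3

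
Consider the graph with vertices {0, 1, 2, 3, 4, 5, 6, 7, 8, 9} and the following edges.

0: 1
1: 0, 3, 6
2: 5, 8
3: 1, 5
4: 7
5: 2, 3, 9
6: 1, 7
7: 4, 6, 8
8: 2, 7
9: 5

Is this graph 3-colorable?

The chromatic number is 3. The cycle 1-3-5-2-8-7-6-1 has odd length 7, so it cannot be 2-colored; at least 3 colors are needed.
3 colors suffice: 0=b, 1=a, 2=b, 3=b, 4=b, 5=a, 6=b, 7=a, 8=c, 9=b.
That is already a proper 3-coloring.

Yes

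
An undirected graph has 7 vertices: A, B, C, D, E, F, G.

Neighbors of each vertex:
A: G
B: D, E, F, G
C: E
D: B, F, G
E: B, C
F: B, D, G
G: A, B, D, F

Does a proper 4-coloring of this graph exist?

Yes

The chromatic number is 4. B, D, F, G are mutually adjacent (a clique of size 4), so at least 4 colors are needed.
One proper 4-coloring: A=2, B=2, C=2, D=3, E=1, F=4, G=1.
That is already a proper 4-coloring.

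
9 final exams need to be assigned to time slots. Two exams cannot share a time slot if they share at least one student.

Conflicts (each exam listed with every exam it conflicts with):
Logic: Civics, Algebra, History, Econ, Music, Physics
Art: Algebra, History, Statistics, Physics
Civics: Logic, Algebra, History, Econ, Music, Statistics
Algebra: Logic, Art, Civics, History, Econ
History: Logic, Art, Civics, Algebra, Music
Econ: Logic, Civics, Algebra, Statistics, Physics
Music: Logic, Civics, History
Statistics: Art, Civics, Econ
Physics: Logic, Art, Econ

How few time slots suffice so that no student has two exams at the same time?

4

Logic, Civics, Algebra, History all conflict with each other, so at least 4 time slots are needed.
4 time slots suffice: Logic=1, Art=1, Civics=2, Algebra=4, History=3, Econ=3, Music=4, Statistics=4, Physics=2. No two conflicting exams share a time slot.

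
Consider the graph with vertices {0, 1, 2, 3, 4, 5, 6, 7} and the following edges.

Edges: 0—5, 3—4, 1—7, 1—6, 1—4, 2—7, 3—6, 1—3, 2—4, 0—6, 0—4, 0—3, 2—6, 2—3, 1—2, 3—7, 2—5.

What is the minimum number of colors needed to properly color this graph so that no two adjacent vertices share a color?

4

1, 2, 3, 6 are mutually adjacent (a clique of size 4), so at least 4 colors are needed.
One proper 4-coloring: 0=blue, 1=green, 2=blue, 3=red, 4=yellow, 5=red, 6=yellow, 7=yellow. Each edge has distinct colors on its endpoints.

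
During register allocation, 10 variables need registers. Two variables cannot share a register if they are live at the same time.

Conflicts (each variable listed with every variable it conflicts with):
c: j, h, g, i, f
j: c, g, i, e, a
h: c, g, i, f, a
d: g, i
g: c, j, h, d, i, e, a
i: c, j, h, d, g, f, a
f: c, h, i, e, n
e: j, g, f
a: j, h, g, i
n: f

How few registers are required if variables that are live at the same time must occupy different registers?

c, h, i, f pairwise conflict, so at least 4 registers are needed.
4 registers suffice: c=3, j=4, h=4, d=3, g=2, i=1, f=2, e=1, a=3, n=1. No two conflicting variables share a register.

4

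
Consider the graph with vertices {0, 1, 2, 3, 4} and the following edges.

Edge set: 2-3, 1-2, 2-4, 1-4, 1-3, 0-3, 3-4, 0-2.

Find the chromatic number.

1, 2, 3, 4 are mutually adjacent (a clique of size 4), so at least 4 colors are needed.
4 colors suffice: color red → {3}; color blue → {2}; color green → {0, 1}; color yellow → {4}. Each edge has distinct colors on its endpoints.

4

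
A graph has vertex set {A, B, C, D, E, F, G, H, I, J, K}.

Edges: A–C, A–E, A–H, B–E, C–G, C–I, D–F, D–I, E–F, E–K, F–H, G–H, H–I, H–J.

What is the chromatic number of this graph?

A and E are adjacent, so at least 2 colors are needed.
2 colors suffice: A=2, B=2, C=1, D=1, E=1, F=2, G=2, H=1, I=2, J=2, K=2. Every edge joins two different colors.

2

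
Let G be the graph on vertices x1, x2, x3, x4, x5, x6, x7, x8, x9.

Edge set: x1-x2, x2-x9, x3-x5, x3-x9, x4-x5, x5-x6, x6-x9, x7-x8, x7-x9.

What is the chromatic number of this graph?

2

x1 and x2 are adjacent, so at least 2 colors are needed.
One proper 2-coloring: x1=1, x2=2, x3=2, x4=2, x5=1, x6=2, x7=2, x8=1, x9=1. Every edge joins two different colors.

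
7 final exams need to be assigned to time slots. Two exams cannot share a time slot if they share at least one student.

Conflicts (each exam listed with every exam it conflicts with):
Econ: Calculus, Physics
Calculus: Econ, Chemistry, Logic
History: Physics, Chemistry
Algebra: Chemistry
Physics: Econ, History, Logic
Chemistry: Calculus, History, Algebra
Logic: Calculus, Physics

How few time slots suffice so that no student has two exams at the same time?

The cycle Calculus-Chemistry-History-Physics-Econ-Calculus has odd length 5, so it cannot be 2-colored; at least 3 time slots are needed.
3 time slots suffice: Econ=2, Calculus=1, History=3, Algebra=1, Physics=1, Chemistry=2, Logic=2. Each listed conflict is separated.

3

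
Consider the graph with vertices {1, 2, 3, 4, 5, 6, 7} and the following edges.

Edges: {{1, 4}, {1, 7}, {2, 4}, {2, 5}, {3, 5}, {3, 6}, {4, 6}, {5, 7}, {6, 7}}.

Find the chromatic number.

3

The cycle 5-2-4-6-7-5 has odd length 5, so it cannot be 2-colored; at least 3 colors are needed.
One proper 3-coloring: 1=blue, 2=green, 3=red, 4=red, 5=blue, 6=blue, 7=red. Each edge has distinct colors on its endpoints.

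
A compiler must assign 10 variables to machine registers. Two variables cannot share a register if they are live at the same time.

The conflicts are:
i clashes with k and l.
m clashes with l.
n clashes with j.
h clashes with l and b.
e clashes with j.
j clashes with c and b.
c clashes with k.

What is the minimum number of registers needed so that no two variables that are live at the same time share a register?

3

The cycle j-c-k-i-l-h-b-j has odd length 7, so it cannot be 2-colored; at least 3 registers are needed.
3 registers suffice: register 1 → {j, k, l}; register 2 → {i, m, n, e, c, b}; register 3 → {h}. Every pair that conflicts lands in different registers.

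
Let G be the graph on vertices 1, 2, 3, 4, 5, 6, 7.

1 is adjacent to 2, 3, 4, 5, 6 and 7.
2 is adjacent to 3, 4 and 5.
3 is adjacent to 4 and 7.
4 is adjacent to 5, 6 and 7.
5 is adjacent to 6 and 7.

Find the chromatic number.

1, 4, 5, 6 are pairwise adjacent (a clique of size 4), so at least 4 colors are needed.
One proper 4-coloring: 1=a, 2=d, 3=c, 4=b, 5=c, 6=d, 7=d. No two adjacent vertices share a color.

4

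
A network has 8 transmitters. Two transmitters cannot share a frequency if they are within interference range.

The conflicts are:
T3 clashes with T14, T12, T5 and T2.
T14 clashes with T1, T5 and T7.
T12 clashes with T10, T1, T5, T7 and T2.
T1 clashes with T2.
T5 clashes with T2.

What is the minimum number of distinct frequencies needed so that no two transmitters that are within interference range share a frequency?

4

T3, T12, T5, T2 pairwise conflict, so at least 4 frequencies are needed.
Using 4 frequencies: T3=4, T14=1, T12=1, T10=2, T1=3, T5=3, T7=2, T2=2. Every pair that conflicts lands in different frequencies.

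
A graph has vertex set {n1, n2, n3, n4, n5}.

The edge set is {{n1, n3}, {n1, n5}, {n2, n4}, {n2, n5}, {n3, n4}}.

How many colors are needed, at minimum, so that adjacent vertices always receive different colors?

The cycle n1-n3-n4-n2-n5-n1 has odd length 5, so it cannot be 2-colored; at least 3 colors are needed.
3 colors suffice: n1=1, n2=3, n3=2, n4=1, n5=2. Each edge has distinct colors on its endpoints.

3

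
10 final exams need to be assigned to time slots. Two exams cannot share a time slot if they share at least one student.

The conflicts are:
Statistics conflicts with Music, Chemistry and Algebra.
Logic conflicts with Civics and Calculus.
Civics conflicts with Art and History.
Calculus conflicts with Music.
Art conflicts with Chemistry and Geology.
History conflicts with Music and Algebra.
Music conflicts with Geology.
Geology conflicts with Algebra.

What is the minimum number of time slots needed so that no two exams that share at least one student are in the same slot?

The cycle History-Civics-Logic-Calculus-Music-History has odd length 5, so it cannot be 2-colored; at least 3 time slots are needed.
3 time slots suffice: Statistics=2, Logic=2, Civics=1, Calculus=3, Art=2, History=2, Music=1, Chemistry=1, Geology=3, Algebra=1. Every pair that conflicts lands in different time slots.

3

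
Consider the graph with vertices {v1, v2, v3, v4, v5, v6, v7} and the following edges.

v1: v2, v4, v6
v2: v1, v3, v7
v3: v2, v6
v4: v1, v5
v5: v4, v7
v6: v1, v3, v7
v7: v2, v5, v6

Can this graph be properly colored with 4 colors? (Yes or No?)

The chromatic number is 3. The cycle v6-v7-v5-v4-v1-v6 has odd length 5, so it cannot be 2-colored; at least 3 colors are needed.
3 colors suffice: color 1 → {v2, v5, v6}; color 2 → {v1, v3, v7}; color 3 → {v4}.
Since 4 ≥ 3, a proper 4-coloring certainly exists.

Yes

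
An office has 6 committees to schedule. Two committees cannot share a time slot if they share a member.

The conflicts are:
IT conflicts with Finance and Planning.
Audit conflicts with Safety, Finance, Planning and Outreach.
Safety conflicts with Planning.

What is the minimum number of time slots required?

3

Audit, Safety, Planning pairwise conflict, so at least 3 time slots are needed.
Using 3 time slots: IT=1, Audit=1, Safety=3, Finance=2, Planning=2, Outreach=2. Every pair that conflicts lands in different time slots.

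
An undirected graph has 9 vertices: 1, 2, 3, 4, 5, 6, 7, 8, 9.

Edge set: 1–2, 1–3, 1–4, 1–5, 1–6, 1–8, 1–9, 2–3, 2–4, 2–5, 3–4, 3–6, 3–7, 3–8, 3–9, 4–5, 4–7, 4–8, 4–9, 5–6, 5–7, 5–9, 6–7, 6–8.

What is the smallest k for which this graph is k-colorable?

1, 2, 3, 4 are mutually adjacent (a clique of size 4), so at least 4 colors are needed.
A valid assignment using 4 colors: 1=green, 2=yellow, 3=blue, 4=red, 5=blue, 6=red, 7=green, 8=yellow, 9=yellow. No two adjacent vertices share a color.

4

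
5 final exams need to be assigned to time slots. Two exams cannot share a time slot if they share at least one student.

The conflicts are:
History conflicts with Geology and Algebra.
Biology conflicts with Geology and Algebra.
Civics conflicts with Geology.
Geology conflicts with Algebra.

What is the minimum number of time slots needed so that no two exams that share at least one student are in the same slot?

Biology, Geology, Algebra pairwise conflict, so at least 3 time slots are needed.
Using 3 time slots: History=3, Biology=3, Civics=2, Geology=1, Algebra=2. No two conflicting exams share a time slot.

3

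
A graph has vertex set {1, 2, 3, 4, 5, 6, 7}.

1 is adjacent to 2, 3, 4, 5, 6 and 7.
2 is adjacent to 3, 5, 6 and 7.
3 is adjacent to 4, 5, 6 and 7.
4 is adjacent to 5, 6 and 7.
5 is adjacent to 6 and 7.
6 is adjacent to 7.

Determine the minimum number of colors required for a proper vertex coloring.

1, 2, 3, 5, 6, 7 are pairwise adjacent (a clique of size 6), so at least 6 colors are needed.
6 colors suffice: color a → {7}; color b → {6}; color c → {5}; color d → {3}; color e → {1}; color f → {2, 4}. No two adjacent vertices share a color.

6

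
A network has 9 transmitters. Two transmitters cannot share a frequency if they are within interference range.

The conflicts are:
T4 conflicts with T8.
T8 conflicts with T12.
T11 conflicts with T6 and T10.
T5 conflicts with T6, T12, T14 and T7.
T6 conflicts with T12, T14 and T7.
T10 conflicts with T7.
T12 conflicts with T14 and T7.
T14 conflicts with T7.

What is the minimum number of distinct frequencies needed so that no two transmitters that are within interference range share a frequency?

5

T5, T6, T12, T14, T7 all conflict with each other, so at least 5 frequencies are needed.
5 frequencies suffice: frequency 1 → {T8, T6, T10}; frequency 2 → {T4, T11, T7}; frequency 3 → {T12}; frequency 4 → {T14}; frequency 5 → {T5}. No two conflicting transmitters share a frequency.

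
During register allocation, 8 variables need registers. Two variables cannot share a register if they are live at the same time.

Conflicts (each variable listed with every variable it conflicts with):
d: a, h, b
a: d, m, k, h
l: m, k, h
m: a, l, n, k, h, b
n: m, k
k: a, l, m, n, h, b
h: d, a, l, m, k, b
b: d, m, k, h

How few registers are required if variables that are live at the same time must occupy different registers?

l, m, k, h all conflict with each other, so at least 4 registers are needed.
4 registers suffice: d=1, a=4, l=4, m=1, n=2, k=3, h=2, b=4. Every pair that conflicts lands in different registers.

4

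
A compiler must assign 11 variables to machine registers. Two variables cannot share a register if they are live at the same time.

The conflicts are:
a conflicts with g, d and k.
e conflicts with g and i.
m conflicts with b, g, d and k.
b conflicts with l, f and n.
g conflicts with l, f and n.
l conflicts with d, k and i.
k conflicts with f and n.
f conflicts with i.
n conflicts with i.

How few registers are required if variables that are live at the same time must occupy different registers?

2

n and i conflict, so at least 2 registers are needed.
2 registers suffice: register 1 → {b, g, d, k, i}; register 2 → {a, e, m, l, f, n}. Each listed conflict is separated.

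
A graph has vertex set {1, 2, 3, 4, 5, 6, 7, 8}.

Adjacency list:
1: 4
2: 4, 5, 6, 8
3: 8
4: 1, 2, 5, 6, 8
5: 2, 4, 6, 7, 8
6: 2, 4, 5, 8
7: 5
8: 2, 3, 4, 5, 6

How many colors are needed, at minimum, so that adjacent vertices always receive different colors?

2, 4, 5, 6, 8 are mutually adjacent (a clique of size 5), so at least 5 colors are needed.
5 colors suffice: color a → {3, 4, 7}; color b → {1, 8}; color c → {5}; color d → {2}; color e → {6}. No two adjacent vertices share a color.

5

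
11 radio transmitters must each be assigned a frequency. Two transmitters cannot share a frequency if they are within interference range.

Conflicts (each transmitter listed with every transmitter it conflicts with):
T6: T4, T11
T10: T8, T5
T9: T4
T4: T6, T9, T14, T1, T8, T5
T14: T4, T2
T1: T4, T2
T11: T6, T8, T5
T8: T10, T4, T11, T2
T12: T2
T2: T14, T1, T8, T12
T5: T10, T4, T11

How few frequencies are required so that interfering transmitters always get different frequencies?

2

T4 and T5 conflict, so at least 2 frequencies are needed.
2 frequencies suffice: frequency 1 → {T10, T4, T11, T2}; frequency 2 → {T6, T9, T14, T1, T8, T12, T5}. No two conflicting transmitters share a frequency.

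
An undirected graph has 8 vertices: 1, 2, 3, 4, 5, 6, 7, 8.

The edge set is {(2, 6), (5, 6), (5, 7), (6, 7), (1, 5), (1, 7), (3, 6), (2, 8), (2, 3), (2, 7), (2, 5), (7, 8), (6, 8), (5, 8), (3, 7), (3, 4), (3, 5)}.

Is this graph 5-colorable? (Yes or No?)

Yes

The chromatic number is 5. 2, 3, 5, 6, 7 are pairwise adjacent (a clique of size 5), so at least 5 colors are needed.
One proper 5-coloring: 1=green, 2=green, 3=yellow, 4=red, 5=red, 6=purple, 7=blue, 8=yellow.
That is already a proper 5-coloring.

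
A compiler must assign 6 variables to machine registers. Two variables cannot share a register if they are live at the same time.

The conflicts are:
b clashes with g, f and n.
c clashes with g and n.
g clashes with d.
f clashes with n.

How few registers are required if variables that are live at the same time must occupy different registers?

3

b, f, n all conflict with each other, so at least 3 registers are needed.
3 registers suffice: register 1 → {g, n}; register 2 → {b, c, d}; register 3 → {f}. Each listed conflict is separated.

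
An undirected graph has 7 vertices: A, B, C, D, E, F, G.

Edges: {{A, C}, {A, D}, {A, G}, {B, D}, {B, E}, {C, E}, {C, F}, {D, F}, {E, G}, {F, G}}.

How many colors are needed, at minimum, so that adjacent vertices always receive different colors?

The cycle E-C-F-D-B-E has odd length 5, so it cannot be 2-colored; at least 3 colors are needed.
3 colors suffice: color red → {A, E, F}; color blue → {C, D, G}; color green → {B}. No two adjacent vertices share a color.

3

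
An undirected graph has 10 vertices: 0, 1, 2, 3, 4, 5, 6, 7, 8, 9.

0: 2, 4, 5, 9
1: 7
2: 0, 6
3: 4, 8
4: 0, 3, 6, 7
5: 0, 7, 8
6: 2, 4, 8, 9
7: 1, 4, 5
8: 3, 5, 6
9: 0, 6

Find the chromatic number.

The cycle 8-6-9-0-5-8 has odd length 5, so it cannot be 2-colored; at least 3 colors are needed.
A valid assignment using 3 colors: 0=red, 1=blue, 2=blue, 3=red, 4=blue, 5=blue, 6=red, 7=red, 8=green, 9=blue. Every edge joins two different colors.

3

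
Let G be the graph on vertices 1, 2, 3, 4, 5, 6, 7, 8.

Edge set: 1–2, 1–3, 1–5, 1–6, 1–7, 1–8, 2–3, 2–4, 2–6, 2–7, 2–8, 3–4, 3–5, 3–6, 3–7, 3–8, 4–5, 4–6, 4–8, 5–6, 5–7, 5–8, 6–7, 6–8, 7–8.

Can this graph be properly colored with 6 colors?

The chromatic number is 6. 1, 2, 3, 6, 7, 8 are mutually adjacent (a clique of size 6), so at least 6 colors are needed.
6 colors suffice: 1=purple, 2=orange, 3=green, 4=yellow, 5=orange, 6=red, 7=yellow, 8=blue.
That is already a proper 6-coloring.

Yes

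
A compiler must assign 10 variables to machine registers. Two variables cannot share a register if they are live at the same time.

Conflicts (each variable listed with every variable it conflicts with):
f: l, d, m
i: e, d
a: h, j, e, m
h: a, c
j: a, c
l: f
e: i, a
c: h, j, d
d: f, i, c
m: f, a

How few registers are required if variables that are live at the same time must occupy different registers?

2

i and e conflict, so at least 2 registers are needed.
2 registers suffice: f=1, i=1, a=1, h=2, j=2, l=2, e=2, c=1, d=2, m=2. No two conflicting variables share a register.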